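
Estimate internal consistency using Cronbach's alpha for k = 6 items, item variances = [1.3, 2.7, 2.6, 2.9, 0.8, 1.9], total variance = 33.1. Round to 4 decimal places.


alpha = (k/(k-1)) * (1 - sum(s_i^2)/s_total^2)
sum(item variances) = 12.2
k/(k-1) = 6/5 = 1.2
1 - 12.2/33.1 = 1 - 0.36858 = 0.63142
alpha = 1.2 * 0.63142
= 0.7577


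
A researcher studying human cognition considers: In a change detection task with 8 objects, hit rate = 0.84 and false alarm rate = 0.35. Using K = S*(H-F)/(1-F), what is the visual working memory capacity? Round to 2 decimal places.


K = S * (H - F) / (1 - F)
H - F = 0.49
1 - F = 0.65
K = 8 * 0.49 / 0.65
= 6.03


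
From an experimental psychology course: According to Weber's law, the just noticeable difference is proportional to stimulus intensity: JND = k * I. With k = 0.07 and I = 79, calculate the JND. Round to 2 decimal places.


JND = k * I
JND = 0.07 * 79
= 5.53


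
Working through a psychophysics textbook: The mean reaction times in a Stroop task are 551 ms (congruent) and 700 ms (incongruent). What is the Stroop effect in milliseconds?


Stroop effect = RT(incongruent) - RT(congruent)
= 700 - 551
= 149 ms


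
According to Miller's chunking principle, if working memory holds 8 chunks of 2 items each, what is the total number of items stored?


Total items = chunks * items_per_chunk
= 8 * 2
= 16


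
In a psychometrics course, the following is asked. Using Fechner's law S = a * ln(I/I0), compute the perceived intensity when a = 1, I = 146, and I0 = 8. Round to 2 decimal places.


S = 1 * ln(146/8)
I/I0 = 18.25
ln(18.25) = 2.9042
S = 1 * 2.9042
= 2.90


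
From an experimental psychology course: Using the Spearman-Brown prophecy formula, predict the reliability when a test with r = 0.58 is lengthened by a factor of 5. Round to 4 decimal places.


r_new = n*r / (1 + (n-1)*r)
Numerator = 5 * 0.58 = 2.9
Denominator = 1 + 4 * 0.58 = 3.32
r_new = 2.9 / 3.32
= 0.8735


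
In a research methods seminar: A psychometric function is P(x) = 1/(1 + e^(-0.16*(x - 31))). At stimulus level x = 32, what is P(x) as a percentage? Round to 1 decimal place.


P(x) = 1/(1 + e^(-0.16*(32 - 31)))
Exponent = -0.16 * 1 = -0.16
e^(-0.16) = 0.852144
P = 1/(1 + 0.852144) = 0.539915
Percentage = 54.0


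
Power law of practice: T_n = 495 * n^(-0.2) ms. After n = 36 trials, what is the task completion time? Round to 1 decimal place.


T_n = 495 * 36^(-0.2)
36^(-0.2) = 0.488359
T_n = 495 * 0.488359
= 241.7 ms


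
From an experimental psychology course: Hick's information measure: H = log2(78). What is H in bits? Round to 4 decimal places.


H = log2(n)
H = log2(78)
= 6.2854


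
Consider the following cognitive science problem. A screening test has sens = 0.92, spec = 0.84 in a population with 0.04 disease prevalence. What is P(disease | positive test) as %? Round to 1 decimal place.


PPV = (sens * prev) / (sens * prev + (1-spec) * (1-prev))
Numerator = 0.92 * 0.04 = 0.0368
P(positive and no disease) = (1 - spec) * (1 - prev) = (1 - 0.84) * (1 - 0.04) = 0.1536
Denominator = 0.0368 + 0.1536 = 0.1904
PPV = 0.0368 / 0.1904 = 0.193277
As percentage = 19.3


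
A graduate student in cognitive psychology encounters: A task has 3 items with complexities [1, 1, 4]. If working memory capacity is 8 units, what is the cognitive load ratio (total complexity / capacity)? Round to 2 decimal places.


Total complexity = 1 + 1 + 4 = 6
Load = total / capacity = 6 / 8
= 0.75


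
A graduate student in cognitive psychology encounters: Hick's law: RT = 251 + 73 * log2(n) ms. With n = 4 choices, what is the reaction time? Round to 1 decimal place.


RT = 251 + 73 * log2(4)
log2(4) = 2.0
RT = 251 + 73 * 2.0
= 251 + 146.0
= 397.0 ms


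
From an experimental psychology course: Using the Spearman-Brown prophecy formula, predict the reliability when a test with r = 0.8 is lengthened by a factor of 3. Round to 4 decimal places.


r_new = n*r / (1 + (n-1)*r)
Numerator = 3 * 0.8 = 2.4
Denominator = 1 + 2 * 0.8 = 2.6
r_new = 2.4 / 2.6
= 0.9231


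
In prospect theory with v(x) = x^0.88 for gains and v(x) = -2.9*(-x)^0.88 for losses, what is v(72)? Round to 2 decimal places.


Since x = 72 >= 0, use v(x) = x^0.88
72^0.88 = 43.0976
v(72) = 43.10


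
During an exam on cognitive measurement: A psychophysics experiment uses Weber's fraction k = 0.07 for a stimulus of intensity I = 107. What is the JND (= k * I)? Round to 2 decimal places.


JND = k * I
JND = 0.07 * 107
= 7.49


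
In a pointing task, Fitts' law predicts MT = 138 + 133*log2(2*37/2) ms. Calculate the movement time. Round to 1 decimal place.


MT = 138 + 133 * log2(2*37/2)
2D/W = 37.0
log2(37.0) = 5.2095
MT = 138 + 133 * 5.2095
= 830.9 ms


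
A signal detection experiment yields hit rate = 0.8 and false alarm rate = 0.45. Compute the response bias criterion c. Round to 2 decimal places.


c = -0.5 * (z(HR) + z(FAR))
z(0.8) = 0.8416
z(0.45) = -0.1257
c = -0.5 * (0.8416 + -0.1257)
= -0.5 * 0.7159
= -0.36


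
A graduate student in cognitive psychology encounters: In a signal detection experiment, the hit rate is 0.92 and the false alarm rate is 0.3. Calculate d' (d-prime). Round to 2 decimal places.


d' = z(HR) - z(FAR)
z(0.92) = 1.4051
z(0.3) = -0.5244
d' = 1.4051 - -0.5244
= 1.93


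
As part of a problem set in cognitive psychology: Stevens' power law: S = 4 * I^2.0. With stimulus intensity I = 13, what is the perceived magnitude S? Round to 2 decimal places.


S = 4 * 13^2.0
13^2.0 = 169.0
S = 4 * 169.0
= 676.00


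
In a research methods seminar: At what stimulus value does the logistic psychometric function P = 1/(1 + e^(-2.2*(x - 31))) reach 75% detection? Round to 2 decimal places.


At P = 0.75: 0.75 = 1/(1 + e^(-k*(x-x0)))
Solving: e^(-k*(x-x0)) = 1/3
x = x0 + ln(3)/k
ln(3) = 1.0986
x = 31 + 1.0986/2.2
= 31 + 0.4994
= 31.50


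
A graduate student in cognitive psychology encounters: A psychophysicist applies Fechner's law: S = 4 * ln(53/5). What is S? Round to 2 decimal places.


S = 4 * ln(53/5)
I/I0 = 10.6
ln(10.6) = 2.3609
S = 4 * 2.3609
= 9.44


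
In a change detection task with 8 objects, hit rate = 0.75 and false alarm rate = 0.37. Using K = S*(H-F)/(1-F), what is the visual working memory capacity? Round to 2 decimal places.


K = S * (H - F) / (1 - F)
H - F = 0.38
1 - F = 0.63
K = 8 * 0.38 / 0.63
= 4.83


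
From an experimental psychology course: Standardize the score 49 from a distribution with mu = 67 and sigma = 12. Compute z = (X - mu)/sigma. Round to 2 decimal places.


z = (X - mu) / sigma
= (49 - 67) / 12
= -18 / 12
= -1.50


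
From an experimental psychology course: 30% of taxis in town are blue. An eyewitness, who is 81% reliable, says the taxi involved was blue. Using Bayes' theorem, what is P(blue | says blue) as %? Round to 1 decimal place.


P(blue | says blue) = P(says blue | blue)*P(blue) / [P(says blue | blue)*P(blue) + P(says blue | not blue)*P(not blue)]
Numerator = 0.81 * 0.3 = 0.243
False identification = 0.19 * 0.7 = 0.133
P = 0.243 / (0.243 + 0.133)
= 0.243 / 0.376
As percentage = 64.6


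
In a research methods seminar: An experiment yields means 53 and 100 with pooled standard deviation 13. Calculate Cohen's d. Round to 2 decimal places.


Cohen's d = (M1 - M2) / S_pooled
= (53 - 100) / 13
= -47 / 13
= -3.62


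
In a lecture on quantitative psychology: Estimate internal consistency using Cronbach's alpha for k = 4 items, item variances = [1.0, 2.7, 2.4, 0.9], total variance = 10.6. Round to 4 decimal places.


alpha = (k/(k-1)) * (1 - sum(s_i^2)/s_total^2)
sum(item variances) = 7.0
k/(k-1) = 4/3 = 1.333333
1 - 7.0/10.6 = 1 - 0.660377 = 0.339623
alpha = 1.333333 * 0.339623
= 0.4528


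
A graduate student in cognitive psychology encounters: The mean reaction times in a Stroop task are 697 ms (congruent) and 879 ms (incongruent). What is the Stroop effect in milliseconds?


Stroop effect = RT(incongruent) - RT(congruent)
= 879 - 697
= 182 ms


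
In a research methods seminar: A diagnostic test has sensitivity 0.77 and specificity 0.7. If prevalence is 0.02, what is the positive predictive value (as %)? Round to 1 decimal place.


PPV = (sens * prev) / (sens * prev + (1-spec) * (1-prev))
Numerator = 0.77 * 0.02 = 0.0154
P(positive and no disease) = (1 - spec) * (1 - prev) = (1 - 0.7) * (1 - 0.02) = 0.294
Denominator = 0.0154 + 0.294 = 0.3094
PPV = 0.0154 / 0.3094 = 0.049774
As percentage = 5.0


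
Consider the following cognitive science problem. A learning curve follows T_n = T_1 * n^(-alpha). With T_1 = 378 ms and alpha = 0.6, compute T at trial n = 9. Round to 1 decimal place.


T_n = 378 * 9^(-0.6)
9^(-0.6) = 0.267581
T_n = 378 * 0.267581
= 101.1 ms


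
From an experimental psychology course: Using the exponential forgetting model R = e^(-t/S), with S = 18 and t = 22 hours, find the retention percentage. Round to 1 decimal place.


R = e^(-t/S)
-t/S = -22/18 = -1.222222
R = e^(-1.222222) = 0.294575
Percentage = 0.294575 * 100
= 29.5


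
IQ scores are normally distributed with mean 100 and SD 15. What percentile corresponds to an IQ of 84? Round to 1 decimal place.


z = (IQ - mean) / SD
z = (84 - 100) / 15 = -1.0667
Percentile = Phi(-1.0667) * 100
Phi(-1.0667) = 0.143054
= 14.3


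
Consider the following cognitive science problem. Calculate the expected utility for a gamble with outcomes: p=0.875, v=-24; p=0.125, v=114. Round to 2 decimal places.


EU = sum(p_i * v_i)
0.875 * -24 = -21.0
0.125 * 114 = 14.25
EU = -21.0 + 14.25
= -6.75


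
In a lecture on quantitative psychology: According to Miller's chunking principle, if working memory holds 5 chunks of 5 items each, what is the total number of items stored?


Total items = chunks * items_per_chunk
= 5 * 5
= 25


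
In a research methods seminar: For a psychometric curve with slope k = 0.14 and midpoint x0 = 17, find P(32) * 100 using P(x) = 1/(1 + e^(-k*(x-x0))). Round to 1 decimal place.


P(x) = 1/(1 + e^(-0.14*(32 - 17)))
Exponent = -0.14 * 15 = -2.1
e^(-2.1) = 0.122456
P = 1/(1 + 0.122456) = 0.890904
Percentage = 89.1


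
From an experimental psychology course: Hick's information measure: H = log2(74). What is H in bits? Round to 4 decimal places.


H = log2(n)
H = log2(74)
= 6.2095


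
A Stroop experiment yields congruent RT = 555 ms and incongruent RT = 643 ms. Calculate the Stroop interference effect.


Stroop effect = RT(incongruent) - RT(congruent)
= 643 - 555
= 88 ms


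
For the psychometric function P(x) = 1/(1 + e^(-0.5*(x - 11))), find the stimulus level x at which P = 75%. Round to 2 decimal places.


At P = 0.75: 0.75 = 1/(1 + e^(-k*(x-x0)))
Solving: e^(-k*(x-x0)) = 1/3
x = x0 + ln(3)/k
ln(3) = 1.0986
x = 11 + 1.0986/0.5
= 11 + 2.1972
= 13.20


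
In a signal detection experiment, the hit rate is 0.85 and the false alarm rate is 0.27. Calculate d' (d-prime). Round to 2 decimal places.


d' = z(HR) - z(FAR)
z(0.85) = 1.0364
z(0.27) = -0.6128
d' = 1.0364 - -0.6128
= 1.65


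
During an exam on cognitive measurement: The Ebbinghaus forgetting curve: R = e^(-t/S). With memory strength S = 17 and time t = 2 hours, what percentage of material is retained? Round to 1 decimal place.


R = e^(-t/S)
-t/S = -2/17 = -0.117647
R = e^(-0.117647) = 0.88901
Percentage = 0.88901 * 100
= 88.9


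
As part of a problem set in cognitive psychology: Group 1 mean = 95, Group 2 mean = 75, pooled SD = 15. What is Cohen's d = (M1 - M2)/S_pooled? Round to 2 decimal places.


Cohen's d = (M1 - M2) / S_pooled
= (95 - 75) / 15
= 20 / 15
= 1.33


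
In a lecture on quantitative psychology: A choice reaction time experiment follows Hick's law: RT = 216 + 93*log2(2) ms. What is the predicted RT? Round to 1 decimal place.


RT = 216 + 93 * log2(2)
log2(2) = 1.0
RT = 216 + 93 * 1.0
= 216 + 93.0
= 309.0 ms


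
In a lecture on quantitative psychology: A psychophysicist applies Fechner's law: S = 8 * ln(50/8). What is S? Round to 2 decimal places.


S = 8 * ln(50/8)
I/I0 = 6.25
ln(6.25) = 1.8326
S = 8 * 1.8326
= 14.66


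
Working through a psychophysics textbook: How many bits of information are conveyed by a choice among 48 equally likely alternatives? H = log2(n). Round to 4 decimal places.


H = log2(n)
H = log2(48)
= 5.5850


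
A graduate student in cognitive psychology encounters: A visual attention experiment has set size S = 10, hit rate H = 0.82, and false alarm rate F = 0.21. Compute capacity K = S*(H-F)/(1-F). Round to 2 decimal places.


K = S * (H - F) / (1 - F)
H - F = 0.61
1 - F = 0.79
K = 10 * 0.61 / 0.79
= 7.72


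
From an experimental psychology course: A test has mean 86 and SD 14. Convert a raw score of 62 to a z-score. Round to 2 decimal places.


z = (X - mu) / sigma
= (62 - 86) / 14
= -24 / 14
= -1.71


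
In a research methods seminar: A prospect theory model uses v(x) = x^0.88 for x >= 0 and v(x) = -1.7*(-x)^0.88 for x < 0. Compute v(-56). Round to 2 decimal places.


Since x = -56 < 0, use v(x) = -lambda*(-x)^alpha
(-x) = 56
56^0.88 = 34.5466
v(-56) = -1.7 * 34.5466
= -58.73


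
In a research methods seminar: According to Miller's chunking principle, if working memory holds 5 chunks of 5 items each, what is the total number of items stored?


Total items = chunks * items_per_chunk
= 5 * 5
= 25


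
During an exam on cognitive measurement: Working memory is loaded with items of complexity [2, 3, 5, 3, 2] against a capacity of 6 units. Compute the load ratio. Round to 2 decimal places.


Total complexity = 2 + 3 + 5 + 3 + 2 = 15
Load = total / capacity = 15 / 6
= 2.50


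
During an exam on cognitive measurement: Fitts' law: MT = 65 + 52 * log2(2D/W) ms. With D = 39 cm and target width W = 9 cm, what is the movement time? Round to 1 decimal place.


MT = 65 + 52 * log2(2*39/9)
2D/W = 8.666667
log2(8.666667) = 3.1155
MT = 65 + 52 * 3.1155
= 227.0 ms


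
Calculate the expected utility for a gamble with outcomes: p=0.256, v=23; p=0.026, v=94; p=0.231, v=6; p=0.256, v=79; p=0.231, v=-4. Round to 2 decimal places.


EU = sum(p_i * v_i)
0.256 * 23 = 5.888
0.026 * 94 = 2.444
0.231 * 6 = 1.386
0.256 * 79 = 20.224
0.231 * -4 = -0.924
EU = 5.888 + 2.444 + 1.386 + 20.224 + -0.924
= 29.02


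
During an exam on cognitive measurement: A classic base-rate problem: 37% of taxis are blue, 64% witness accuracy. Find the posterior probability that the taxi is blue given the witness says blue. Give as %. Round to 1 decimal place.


P(blue | says blue) = P(says blue | blue)*P(blue) / [P(says blue | blue)*P(blue) + P(says blue | not blue)*P(not blue)]
Numerator = 0.64 * 0.37 = 0.2368
False identification = 0.36 * 0.63 = 0.2268
P = 0.2368 / (0.2368 + 0.2268)
= 0.2368 / 0.4636
As percentage = 51.1


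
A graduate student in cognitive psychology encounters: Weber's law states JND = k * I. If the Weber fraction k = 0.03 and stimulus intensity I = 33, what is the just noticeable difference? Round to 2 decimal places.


JND = k * I
JND = 0.03 * 33
= 0.99


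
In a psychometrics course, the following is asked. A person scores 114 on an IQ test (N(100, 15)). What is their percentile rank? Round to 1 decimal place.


z = (IQ - mean) / SD
z = (114 - 100) / 15 = 0.9333
Percentile = Phi(0.9333) * 100
Phi(0.9333) = 0.824667
= 82.5


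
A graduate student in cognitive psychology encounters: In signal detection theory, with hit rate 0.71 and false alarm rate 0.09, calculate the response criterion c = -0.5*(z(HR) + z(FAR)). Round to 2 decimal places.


c = -0.5 * (z(HR) + z(FAR))
z(0.71) = 0.5534
z(0.09) = -1.3408
c = -0.5 * (0.5534 + -1.3408)
= -0.5 * -0.7874
= 0.39


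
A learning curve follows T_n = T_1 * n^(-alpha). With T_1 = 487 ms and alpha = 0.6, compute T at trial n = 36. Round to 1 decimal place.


T_n = 487 * 36^(-0.6)
36^(-0.6) = 0.116471
T_n = 487 * 0.116471
= 56.7 ms


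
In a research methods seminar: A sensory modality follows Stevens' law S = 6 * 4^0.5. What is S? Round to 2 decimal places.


S = 6 * 4^0.5
4^0.5 = 2.0
S = 6 * 2.0
= 12.00


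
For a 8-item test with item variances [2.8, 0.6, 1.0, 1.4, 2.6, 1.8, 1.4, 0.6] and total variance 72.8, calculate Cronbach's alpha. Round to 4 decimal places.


alpha = (k/(k-1)) * (1 - sum(s_i^2)/s_total^2)
sum(item variances) = 12.2
k/(k-1) = 8/7 = 1.142857
1 - 12.2/72.8 = 1 - 0.167582 = 0.832418
alpha = 1.142857 * 0.832418
= 0.9513


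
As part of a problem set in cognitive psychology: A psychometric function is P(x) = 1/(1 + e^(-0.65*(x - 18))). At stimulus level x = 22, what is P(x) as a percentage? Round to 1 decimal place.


P(x) = 1/(1 + e^(-0.65*(22 - 18)))
Exponent = -0.65 * 4 = -2.6
e^(-2.6) = 0.074274
P = 1/(1 + 0.074274) = 0.930861
Percentage = 93.1


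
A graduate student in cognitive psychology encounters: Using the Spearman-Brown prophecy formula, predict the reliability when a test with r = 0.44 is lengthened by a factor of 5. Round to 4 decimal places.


r_new = n*r / (1 + (n-1)*r)
Numerator = 5 * 0.44 = 2.2
Denominator = 1 + 4 * 0.44 = 2.76
r_new = 2.2 / 2.76
= 0.7971


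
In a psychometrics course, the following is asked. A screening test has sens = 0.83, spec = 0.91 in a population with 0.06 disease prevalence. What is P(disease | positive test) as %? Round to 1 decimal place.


PPV = (sens * prev) / (sens * prev + (1-spec) * (1-prev))
Numerator = 0.83 * 0.06 = 0.0498
P(positive and no disease) = (1 - spec) * (1 - prev) = (1 - 0.91) * (1 - 0.06) = 0.0846
Denominator = 0.0498 + 0.0846 = 0.1344
PPV = 0.0498 / 0.1344 = 0.370536
As percentage = 37.1


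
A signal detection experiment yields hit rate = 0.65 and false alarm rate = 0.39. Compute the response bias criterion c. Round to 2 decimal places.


c = -0.5 * (z(HR) + z(FAR))
z(0.65) = 0.3853
z(0.39) = -0.2793
c = -0.5 * (0.3853 + -0.2793)
= -0.5 * 0.106
= -0.05


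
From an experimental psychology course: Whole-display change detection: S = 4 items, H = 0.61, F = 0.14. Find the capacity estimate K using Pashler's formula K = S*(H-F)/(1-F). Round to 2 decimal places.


K = S * (H - F) / (1 - F)
H - F = 0.47
1 - F = 0.86
K = 4 * 0.47 / 0.86
= 2.19


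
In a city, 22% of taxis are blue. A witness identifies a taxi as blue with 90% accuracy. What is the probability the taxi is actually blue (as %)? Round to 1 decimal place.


P(blue | says blue) = P(says blue | blue)*P(blue) / [P(says blue | blue)*P(blue) + P(says blue | not blue)*P(not blue)]
Numerator = 0.9 * 0.22 = 0.198
False identification = 0.1 * 0.78 = 0.078
P = 0.198 / (0.198 + 0.078)
= 0.198 / 0.276
As percentage = 71.7


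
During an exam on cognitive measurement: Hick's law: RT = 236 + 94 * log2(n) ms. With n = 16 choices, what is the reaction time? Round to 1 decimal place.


RT = 236 + 94 * log2(16)
log2(16) = 4.0
RT = 236 + 94 * 4.0
= 236 + 376.0
= 612.0 ms


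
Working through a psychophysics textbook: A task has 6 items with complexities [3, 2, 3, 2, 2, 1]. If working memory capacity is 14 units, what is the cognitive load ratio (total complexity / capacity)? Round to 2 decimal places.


Total complexity = 3 + 2 + 3 + 2 + 2 + 1 = 13
Load = total / capacity = 13 / 14
= 0.93


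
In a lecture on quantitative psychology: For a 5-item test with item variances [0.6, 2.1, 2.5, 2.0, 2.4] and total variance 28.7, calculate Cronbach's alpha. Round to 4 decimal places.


alpha = (k/(k-1)) * (1 - sum(s_i^2)/s_total^2)
sum(item variances) = 9.6
k/(k-1) = 5/4 = 1.25
1 - 9.6/28.7 = 1 - 0.334495 = 0.665505
alpha = 1.25 * 0.665505
= 0.8319


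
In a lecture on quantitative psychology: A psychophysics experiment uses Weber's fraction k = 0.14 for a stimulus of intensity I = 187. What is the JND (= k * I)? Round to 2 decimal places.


JND = k * I
JND = 0.14 * 187
= 26.18


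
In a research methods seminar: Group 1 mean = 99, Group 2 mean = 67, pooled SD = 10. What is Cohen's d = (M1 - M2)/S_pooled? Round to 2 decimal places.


Cohen's d = (M1 - M2) / S_pooled
= (99 - 67) / 10
= 32 / 10
= 3.20


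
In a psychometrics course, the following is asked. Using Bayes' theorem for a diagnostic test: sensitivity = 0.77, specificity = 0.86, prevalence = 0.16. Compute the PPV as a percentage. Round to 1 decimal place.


PPV = (sens * prev) / (sens * prev + (1-spec) * (1-prev))
Numerator = 0.77 * 0.16 = 0.1232
P(positive and no disease) = (1 - spec) * (1 - prev) = (1 - 0.86) * (1 - 0.16) = 0.1176
Denominator = 0.1232 + 0.1176 = 0.2408
PPV = 0.1232 / 0.2408 = 0.511628
As percentage = 51.2


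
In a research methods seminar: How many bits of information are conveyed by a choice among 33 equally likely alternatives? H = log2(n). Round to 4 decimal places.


H = log2(n)
H = log2(33)
= 5.0444


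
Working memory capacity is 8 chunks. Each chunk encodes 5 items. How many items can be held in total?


Total items = chunks * items_per_chunk
= 8 * 5
= 40


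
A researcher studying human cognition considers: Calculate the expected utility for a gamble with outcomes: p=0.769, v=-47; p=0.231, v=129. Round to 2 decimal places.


EU = sum(p_i * v_i)
0.769 * -47 = -36.143
0.231 * 129 = 29.799
EU = -36.143 + 29.799
= -6.34


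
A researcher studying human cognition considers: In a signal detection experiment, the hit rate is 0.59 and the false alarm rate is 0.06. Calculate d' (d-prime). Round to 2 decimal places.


d' = z(HR) - z(FAR)
z(0.59) = 0.2275
z(0.06) = -1.5548
d' = 0.2275 - -1.5548
= 1.78


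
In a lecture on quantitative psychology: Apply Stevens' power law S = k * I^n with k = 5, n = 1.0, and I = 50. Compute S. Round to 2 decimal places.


S = 5 * 50^1.0
50^1.0 = 50.0
S = 5 * 50.0
= 250.00


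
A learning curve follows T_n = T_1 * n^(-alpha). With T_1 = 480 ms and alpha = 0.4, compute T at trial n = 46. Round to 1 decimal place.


T_n = 480 * 46^(-0.4)
46^(-0.4) = 0.216221
T_n = 480 * 0.216221
= 103.8 ms


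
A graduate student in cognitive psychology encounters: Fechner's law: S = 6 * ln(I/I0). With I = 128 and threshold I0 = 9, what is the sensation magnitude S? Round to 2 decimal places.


S = 6 * ln(128/9)
I/I0 = 14.222222
ln(14.222222) = 2.6548
S = 6 * 2.6548
= 15.93


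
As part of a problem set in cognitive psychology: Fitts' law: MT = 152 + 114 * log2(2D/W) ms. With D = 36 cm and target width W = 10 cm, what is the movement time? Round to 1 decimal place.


MT = 152 + 114 * log2(2*36/10)
2D/W = 7.2
log2(7.2) = 2.848
MT = 152 + 114 * 2.848
= 476.7 ms


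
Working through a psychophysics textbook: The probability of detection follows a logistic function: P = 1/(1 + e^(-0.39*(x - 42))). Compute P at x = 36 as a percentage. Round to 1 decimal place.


P(x) = 1/(1 + e^(-0.39*(36 - 42)))
Exponent = -0.39 * -6 = 2.34
e^(2.34) = 10.381237
P = 1/(1 + 10.381237) = 0.087864
Percentage = 8.8


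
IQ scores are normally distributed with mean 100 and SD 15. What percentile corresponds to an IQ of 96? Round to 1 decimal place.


z = (IQ - mean) / SD
z = (96 - 100) / 15 = -0.2667
Percentile = Phi(-0.2667) * 100
Phi(-0.2667) = 0.39485
= 39.5


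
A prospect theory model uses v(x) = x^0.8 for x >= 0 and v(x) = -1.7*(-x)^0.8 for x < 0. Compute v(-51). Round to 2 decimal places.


Since x = -51 < 0, use v(x) = -lambda*(-x)^alpha
(-x) = 51
51^0.8 = 23.2304
v(-51) = -1.7 * 23.2304
= -39.49


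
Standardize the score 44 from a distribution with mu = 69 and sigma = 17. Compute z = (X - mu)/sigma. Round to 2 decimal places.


z = (X - mu) / sigma
= (44 - 69) / 17
= -25 / 17
= -1.47


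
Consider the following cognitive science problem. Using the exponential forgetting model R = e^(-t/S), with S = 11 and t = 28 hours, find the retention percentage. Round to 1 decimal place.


R = e^(-t/S)
-t/S = -28/11 = -2.545455
R = e^(-2.545455) = 0.078437
Percentage = 0.078437 * 100
= 7.8


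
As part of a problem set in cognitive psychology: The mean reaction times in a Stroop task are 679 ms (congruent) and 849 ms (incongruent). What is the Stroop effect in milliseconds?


Stroop effect = RT(incongruent) - RT(congruent)
= 849 - 679
= 170 ms


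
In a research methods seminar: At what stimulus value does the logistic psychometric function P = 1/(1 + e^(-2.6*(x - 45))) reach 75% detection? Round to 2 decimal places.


At P = 0.75: 0.75 = 1/(1 + e^(-k*(x-x0)))
Solving: e^(-k*(x-x0)) = 1/3
x = x0 + ln(3)/k
ln(3) = 1.0986
x = 45 + 1.0986/2.6
= 45 + 0.4225
= 45.42


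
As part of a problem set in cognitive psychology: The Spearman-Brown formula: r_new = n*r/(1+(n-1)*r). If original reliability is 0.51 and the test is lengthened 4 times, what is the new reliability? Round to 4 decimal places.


r_new = n*r / (1 + (n-1)*r)
Numerator = 4 * 0.51 = 2.04
Denominator = 1 + 3 * 0.51 = 2.53
r_new = 2.04 / 2.53
= 0.8063


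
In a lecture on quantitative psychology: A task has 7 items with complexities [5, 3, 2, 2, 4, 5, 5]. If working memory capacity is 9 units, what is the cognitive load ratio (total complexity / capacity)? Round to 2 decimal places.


Total complexity = 5 + 3 + 2 + 2 + 4 + 5 + 5 = 26
Load = total / capacity = 26 / 9
= 2.89


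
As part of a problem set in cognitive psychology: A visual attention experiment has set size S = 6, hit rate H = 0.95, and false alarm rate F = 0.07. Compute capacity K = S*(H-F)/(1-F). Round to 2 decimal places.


K = S * (H - F) / (1 - F)
H - F = 0.88
1 - F = 0.93
K = 6 * 0.88 / 0.93
= 5.68


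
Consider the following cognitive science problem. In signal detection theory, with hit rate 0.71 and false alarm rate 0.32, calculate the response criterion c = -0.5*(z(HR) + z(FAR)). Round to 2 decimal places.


c = -0.5 * (z(HR) + z(FAR))
z(0.71) = 0.5534
z(0.32) = -0.4677
c = -0.5 * (0.5534 + -0.4677)
= -0.5 * 0.0857
= -0.04


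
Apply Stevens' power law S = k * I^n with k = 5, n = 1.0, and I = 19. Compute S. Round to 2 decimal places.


S = 5 * 19^1.0
19^1.0 = 19.0
S = 5 * 19.0
= 95.00


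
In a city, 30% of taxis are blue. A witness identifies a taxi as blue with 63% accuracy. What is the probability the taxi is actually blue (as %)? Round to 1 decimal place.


P(blue | says blue) = P(says blue | blue)*P(blue) / [P(says blue | blue)*P(blue) + P(says blue | not blue)*P(not blue)]
Numerator = 0.63 * 0.3 = 0.189
False identification = 0.37 * 0.7 = 0.259
P = 0.189 / (0.189 + 0.259)
= 0.189 / 0.448
As percentage = 42.2


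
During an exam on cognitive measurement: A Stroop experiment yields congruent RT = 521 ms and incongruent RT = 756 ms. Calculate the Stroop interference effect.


Stroop effect = RT(incongruent) - RT(congruent)
= 756 - 521
= 235 ms


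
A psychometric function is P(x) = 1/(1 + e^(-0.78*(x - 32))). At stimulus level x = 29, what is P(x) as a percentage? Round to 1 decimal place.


P(x) = 1/(1 + e^(-0.78*(29 - 32)))
Exponent = -0.78 * -3 = 2.34
e^(2.34) = 10.381237
P = 1/(1 + 10.381237) = 0.087864
Percentage = 8.8


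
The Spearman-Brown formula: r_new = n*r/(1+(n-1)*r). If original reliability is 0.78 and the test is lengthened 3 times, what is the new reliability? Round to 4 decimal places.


r_new = n*r / (1 + (n-1)*r)
Numerator = 3 * 0.78 = 2.34
Denominator = 1 + 2 * 0.78 = 2.56
r_new = 2.34 / 2.56
= 0.9141


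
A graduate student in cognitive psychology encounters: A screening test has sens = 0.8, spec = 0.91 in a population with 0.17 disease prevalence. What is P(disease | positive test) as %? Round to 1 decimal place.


PPV = (sens * prev) / (sens * prev + (1-spec) * (1-prev))
Numerator = 0.8 * 0.17 = 0.136
P(positive and no disease) = (1 - spec) * (1 - prev) = (1 - 0.91) * (1 - 0.17) = 0.0747
Denominator = 0.136 + 0.0747 = 0.2107
PPV = 0.136 / 0.2107 = 0.645467
As percentage = 64.5


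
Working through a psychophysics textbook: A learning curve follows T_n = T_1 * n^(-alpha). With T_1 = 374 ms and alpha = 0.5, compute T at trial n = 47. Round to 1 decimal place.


T_n = 374 * 47^(-0.5)
47^(-0.5) = 0.145865
T_n = 374 * 0.145865
= 54.6 ms


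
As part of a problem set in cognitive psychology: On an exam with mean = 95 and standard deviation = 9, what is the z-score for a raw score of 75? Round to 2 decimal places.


z = (X - mu) / sigma
= (75 - 95) / 9
= -20 / 9
= -2.22


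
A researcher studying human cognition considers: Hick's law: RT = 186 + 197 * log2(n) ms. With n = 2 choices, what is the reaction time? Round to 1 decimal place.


RT = 186 + 197 * log2(2)
log2(2) = 1.0
RT = 186 + 197 * 1.0
= 186 + 197.0
= 383.0 ms


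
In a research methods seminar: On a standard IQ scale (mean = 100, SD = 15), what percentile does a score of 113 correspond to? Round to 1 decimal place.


z = (IQ - mean) / SD
z = (113 - 100) / 15 = 0.8667
Percentile = Phi(0.8667) * 100
Phi(0.8667) = 0.806947
= 80.7


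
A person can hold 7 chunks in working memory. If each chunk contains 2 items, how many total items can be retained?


Total items = chunks * items_per_chunk
= 7 * 2
= 14


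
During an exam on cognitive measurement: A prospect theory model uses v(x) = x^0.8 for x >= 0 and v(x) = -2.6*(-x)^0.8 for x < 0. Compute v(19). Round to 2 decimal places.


Since x = 19 >= 0, use v(x) = x^0.8
19^0.8 = 10.5439
v(19) = 10.54


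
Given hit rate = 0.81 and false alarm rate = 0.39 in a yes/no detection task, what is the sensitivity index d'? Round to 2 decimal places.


d' = z(HR) - z(FAR)
z(0.81) = 0.8779
z(0.39) = -0.2793
d' = 0.8779 - -0.2793
= 1.16


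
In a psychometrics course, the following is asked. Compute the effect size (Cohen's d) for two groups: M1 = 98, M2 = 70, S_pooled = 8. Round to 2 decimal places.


Cohen's d = (M1 - M2) / S_pooled
= (98 - 70) / 8
= 28 / 8
= 3.50


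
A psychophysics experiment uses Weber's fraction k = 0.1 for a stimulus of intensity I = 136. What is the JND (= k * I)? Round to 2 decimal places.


JND = k * I
JND = 0.1 * 136
= 13.60


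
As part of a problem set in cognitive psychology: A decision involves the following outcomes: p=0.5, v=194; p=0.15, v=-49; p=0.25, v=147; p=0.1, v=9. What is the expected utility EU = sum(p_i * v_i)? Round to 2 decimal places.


EU = sum(p_i * v_i)
0.5 * 194 = 97.0
0.15 * -49 = -7.35
0.25 * 147 = 36.75
0.1 * 9 = 0.9
EU = 97.0 + -7.35 + 36.75 + 0.9
= 127.30


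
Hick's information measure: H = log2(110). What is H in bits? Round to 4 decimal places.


H = log2(n)
H = log2(110)
= 6.7814


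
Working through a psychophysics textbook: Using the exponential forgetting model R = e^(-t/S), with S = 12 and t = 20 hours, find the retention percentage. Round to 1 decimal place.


R = e^(-t/S)
-t/S = -20/12 = -1.666667
R = e^(-1.666667) = 0.188876
Percentage = 0.188876 * 100
= 18.9


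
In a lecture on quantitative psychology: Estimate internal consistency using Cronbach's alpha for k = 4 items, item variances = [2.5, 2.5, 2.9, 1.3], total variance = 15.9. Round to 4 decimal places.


alpha = (k/(k-1)) * (1 - sum(s_i^2)/s_total^2)
sum(item variances) = 9.2
k/(k-1) = 4/3 = 1.333333
1 - 9.2/15.9 = 1 - 0.578616 = 0.421384
alpha = 1.333333 * 0.421384
= 0.5618


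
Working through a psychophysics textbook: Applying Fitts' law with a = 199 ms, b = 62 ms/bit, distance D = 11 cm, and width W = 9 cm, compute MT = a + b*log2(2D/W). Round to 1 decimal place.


MT = 199 + 62 * log2(2*11/9)
2D/W = 2.444444
log2(2.444444) = 1.2895
MT = 199 + 62 * 1.2895
= 278.9 ms


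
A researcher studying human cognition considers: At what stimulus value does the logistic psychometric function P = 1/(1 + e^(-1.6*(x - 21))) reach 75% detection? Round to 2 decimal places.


At P = 0.75: 0.75 = 1/(1 + e^(-k*(x-x0)))
Solving: e^(-k*(x-x0)) = 1/3
x = x0 + ln(3)/k
ln(3) = 1.0986
x = 21 + 1.0986/1.6
= 21 + 0.6866
= 21.69


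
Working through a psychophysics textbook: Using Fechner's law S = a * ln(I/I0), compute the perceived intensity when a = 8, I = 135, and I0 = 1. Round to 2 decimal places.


S = 8 * ln(135/1)
I/I0 = 135.0
ln(135.0) = 4.9053
S = 8 * 4.9053
= 39.24


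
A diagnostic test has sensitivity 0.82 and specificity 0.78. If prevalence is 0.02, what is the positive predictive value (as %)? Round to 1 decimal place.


PPV = (sens * prev) / (sens * prev + (1-spec) * (1-prev))
Numerator = 0.82 * 0.02 = 0.0164
P(positive and no disease) = (1 - spec) * (1 - prev) = (1 - 0.78) * (1 - 0.02) = 0.2156
Denominator = 0.0164 + 0.2156 = 0.232
PPV = 0.0164 / 0.232 = 0.07069
As percentage = 7.1


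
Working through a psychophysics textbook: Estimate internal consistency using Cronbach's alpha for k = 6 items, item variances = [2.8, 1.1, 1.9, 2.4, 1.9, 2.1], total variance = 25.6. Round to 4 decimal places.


alpha = (k/(k-1)) * (1 - sum(s_i^2)/s_total^2)
sum(item variances) = 12.2
k/(k-1) = 6/5 = 1.2
1 - 12.2/25.6 = 1 - 0.476562 = 0.523438
alpha = 1.2 * 0.523438
= 0.6281


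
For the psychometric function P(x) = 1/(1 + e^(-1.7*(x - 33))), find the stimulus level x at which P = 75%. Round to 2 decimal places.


At P = 0.75: 0.75 = 1/(1 + e^(-k*(x-x0)))
Solving: e^(-k*(x-x0)) = 1/3
x = x0 + ln(3)/k
ln(3) = 1.0986
x = 33 + 1.0986/1.7
= 33 + 0.6462
= 33.65


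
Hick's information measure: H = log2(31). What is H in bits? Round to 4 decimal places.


H = log2(n)
H = log2(31)
= 4.9542


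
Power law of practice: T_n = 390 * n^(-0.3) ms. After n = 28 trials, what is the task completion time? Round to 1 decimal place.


T_n = 390 * 28^(-0.3)
28^(-0.3) = 0.368004
T_n = 390 * 0.368004
= 143.5 ms


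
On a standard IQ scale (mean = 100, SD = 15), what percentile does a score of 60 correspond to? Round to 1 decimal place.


z = (IQ - mean) / SD
z = (60 - 100) / 15 = -2.6667
Percentile = Phi(-2.6667) * 100
Phi(-2.6667) = 0.00383
= 0.4


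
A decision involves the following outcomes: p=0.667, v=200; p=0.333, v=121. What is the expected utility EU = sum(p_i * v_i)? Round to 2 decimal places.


EU = sum(p_i * v_i)
0.667 * 200 = 133.4
0.333 * 121 = 40.293
EU = 133.4 + 40.293
= 173.69


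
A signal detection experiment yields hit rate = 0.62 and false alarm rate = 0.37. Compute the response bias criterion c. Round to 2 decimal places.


c = -0.5 * (z(HR) + z(FAR))
z(0.62) = 0.3055
z(0.37) = -0.3319
c = -0.5 * (0.3055 + -0.3319)
= -0.5 * -0.0264
= 0.01


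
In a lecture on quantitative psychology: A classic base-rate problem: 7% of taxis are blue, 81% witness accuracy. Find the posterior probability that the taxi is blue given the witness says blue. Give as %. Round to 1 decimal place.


P(blue | says blue) = P(says blue | blue)*P(blue) / [P(says blue | blue)*P(blue) + P(says blue | not blue)*P(not blue)]
Numerator = 0.81 * 0.07 = 0.0567
False identification = 0.19 * 0.93 = 0.1767
P = 0.0567 / (0.0567 + 0.1767)
= 0.0567 / 0.2334
As percentage = 24.3


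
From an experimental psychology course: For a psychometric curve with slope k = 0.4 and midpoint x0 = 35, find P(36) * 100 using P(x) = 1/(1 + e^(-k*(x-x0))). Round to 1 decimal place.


P(x) = 1/(1 + e^(-0.4*(36 - 35)))
Exponent = -0.4 * 1 = -0.4
e^(-0.4) = 0.67032
P = 1/(1 + 0.67032) = 0.598688
Percentage = 59.9


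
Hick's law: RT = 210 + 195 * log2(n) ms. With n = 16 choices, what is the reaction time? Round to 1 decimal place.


RT = 210 + 195 * log2(16)
log2(16) = 4.0
RT = 210 + 195 * 4.0
= 210 + 780.0
= 990.0 ms


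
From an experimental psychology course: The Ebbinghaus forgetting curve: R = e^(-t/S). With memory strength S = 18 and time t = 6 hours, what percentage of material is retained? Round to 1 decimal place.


R = e^(-t/S)
-t/S = -6/18 = -0.333333
R = e^(-0.333333) = 0.716532
Percentage = 0.716532 * 100
= 71.7


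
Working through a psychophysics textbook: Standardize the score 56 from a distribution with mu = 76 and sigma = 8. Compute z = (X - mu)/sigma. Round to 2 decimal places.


z = (X - mu) / sigma
= (56 - 76) / 8
= -20 / 8
= -2.50


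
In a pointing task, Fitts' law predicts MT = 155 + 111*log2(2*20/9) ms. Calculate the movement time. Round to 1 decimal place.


MT = 155 + 111 * log2(2*20/9)
2D/W = 4.444444
log2(4.444444) = 2.152
MT = 155 + 111 * 2.152
= 393.9 ms


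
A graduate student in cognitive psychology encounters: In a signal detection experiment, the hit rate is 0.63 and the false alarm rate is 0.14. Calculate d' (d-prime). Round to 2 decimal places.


d' = z(HR) - z(FAR)
z(0.63) = 0.3319
z(0.14) = -1.0803
d' = 0.3319 - -1.0803
= 1.41


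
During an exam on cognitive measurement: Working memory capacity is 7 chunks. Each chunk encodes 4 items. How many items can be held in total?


Total items = chunks * items_per_chunk
= 7 * 4
= 28


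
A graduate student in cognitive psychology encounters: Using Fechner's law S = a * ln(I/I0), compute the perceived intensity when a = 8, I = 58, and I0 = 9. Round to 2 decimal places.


S = 8 * ln(58/9)
I/I0 = 6.444444
ln(6.444444) = 1.8632
S = 8 * 1.8632
= 14.91


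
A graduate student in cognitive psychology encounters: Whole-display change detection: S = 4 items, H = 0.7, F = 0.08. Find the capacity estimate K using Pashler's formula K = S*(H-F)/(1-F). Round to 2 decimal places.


K = S * (H - F) / (1 - F)
H - F = 0.62
1 - F = 0.92
K = 4 * 0.62 / 0.92
= 2.70


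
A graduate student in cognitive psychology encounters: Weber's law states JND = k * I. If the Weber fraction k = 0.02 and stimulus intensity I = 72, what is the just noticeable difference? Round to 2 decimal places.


JND = k * I
JND = 0.02 * 72
= 1.44


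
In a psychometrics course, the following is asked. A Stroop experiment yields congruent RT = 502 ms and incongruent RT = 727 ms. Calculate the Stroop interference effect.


Stroop effect = RT(incongruent) - RT(congruent)
= 727 - 502
= 225 ms


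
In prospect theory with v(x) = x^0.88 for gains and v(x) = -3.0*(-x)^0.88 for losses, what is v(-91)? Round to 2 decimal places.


Since x = -91 < 0, use v(x) = -lambda*(-x)^alpha
(-x) = 91
91^0.88 = 52.961
v(-91) = -3.0 * 52.961
= -158.88


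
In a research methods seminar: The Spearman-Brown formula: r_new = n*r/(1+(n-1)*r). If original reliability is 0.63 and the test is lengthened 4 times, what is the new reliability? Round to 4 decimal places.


r_new = n*r / (1 + (n-1)*r)
Numerator = 4 * 0.63 = 2.52
Denominator = 1 + 3 * 0.63 = 2.89
r_new = 2.52 / 2.89
= 0.8720


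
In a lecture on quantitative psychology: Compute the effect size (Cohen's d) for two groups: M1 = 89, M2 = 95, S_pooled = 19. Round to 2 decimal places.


Cohen's d = (M1 - M2) / S_pooled
= (89 - 95) / 19
= -6 / 19
= -0.32


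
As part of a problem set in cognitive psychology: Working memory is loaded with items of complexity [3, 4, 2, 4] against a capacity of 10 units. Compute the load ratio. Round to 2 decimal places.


Total complexity = 3 + 4 + 2 + 4 = 13
Load = total / capacity = 13 / 10
= 1.30


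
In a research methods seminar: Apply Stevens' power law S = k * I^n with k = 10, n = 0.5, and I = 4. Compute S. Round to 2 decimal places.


S = 10 * 4^0.5
4^0.5 = 2.0
S = 10 * 2.0
= 20.00


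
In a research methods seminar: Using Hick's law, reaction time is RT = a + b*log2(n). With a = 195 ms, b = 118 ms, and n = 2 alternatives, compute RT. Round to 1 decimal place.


RT = 195 + 118 * log2(2)
log2(2) = 1.0
RT = 195 + 118 * 1.0
= 195 + 118.0
= 313.0 ms


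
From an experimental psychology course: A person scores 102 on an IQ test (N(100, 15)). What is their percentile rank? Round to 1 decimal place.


z = (IQ - mean) / SD
z = (102 - 100) / 15 = 0.1333
Percentile = Phi(0.1333) * 100
Phi(0.1333) = 0.553022
= 55.3


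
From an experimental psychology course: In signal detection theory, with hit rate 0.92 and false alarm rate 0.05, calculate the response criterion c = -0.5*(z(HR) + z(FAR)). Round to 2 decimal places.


c = -0.5 * (z(HR) + z(FAR))
z(0.92) = 1.4051
z(0.05) = -1.6449
c = -0.5 * (1.4051 + -1.6449)
= -0.5 * -0.2398
= 0.12


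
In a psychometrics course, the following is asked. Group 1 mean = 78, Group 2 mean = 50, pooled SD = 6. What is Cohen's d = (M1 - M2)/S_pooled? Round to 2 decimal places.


Cohen's d = (M1 - M2) / S_pooled
= (78 - 50) / 6
= 28 / 6
= 4.67
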